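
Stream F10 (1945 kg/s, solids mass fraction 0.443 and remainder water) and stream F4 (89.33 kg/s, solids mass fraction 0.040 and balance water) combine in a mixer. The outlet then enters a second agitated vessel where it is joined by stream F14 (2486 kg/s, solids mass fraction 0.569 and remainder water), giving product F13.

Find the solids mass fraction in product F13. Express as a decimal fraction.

Overall, product flow = 4520.3 kg/s.
solids in = 1945×0.443 + 89.33×0.040 + 2486×0.569 = 2279.7 kg/s.
solids fraction in F13 = 0.504.

0.504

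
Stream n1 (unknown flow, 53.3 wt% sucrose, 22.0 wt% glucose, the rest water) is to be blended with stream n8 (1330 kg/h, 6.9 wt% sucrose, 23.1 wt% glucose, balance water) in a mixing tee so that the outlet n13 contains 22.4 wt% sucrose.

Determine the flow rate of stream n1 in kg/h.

667.2 kg/h

Let n1 be the unknown flow. Total out = 1330 + n1.
sucrose balance: 91.77 + 0.533·n1 = 0.224·(1330 + n1)
(0.533 − 0.224)·n1 = 0.224×1330 − 91.77 = 206.15
n1 = 206.15 / 0.309 = 667.15 kg/h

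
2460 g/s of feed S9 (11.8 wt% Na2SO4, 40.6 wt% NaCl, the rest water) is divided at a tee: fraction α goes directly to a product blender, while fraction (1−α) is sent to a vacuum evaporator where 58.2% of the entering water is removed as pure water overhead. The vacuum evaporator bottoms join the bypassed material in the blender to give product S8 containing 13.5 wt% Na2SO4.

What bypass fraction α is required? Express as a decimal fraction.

All 2460×0.118 = 290.28 g/s of Na2SO4 reaches S8, so S8 = 290.28/0.135 = 2150.2 g/s and vapour = 309.78 g/s.
The evaporator receives (1−α)·2460 of feed at 0.476 water and removes 0.582 of that water:
0.582×0.476×(1−α)×2460 = 309.78
(1−α) = 309.78/681.5 = 0.4546;  α = 0.5454.

0.545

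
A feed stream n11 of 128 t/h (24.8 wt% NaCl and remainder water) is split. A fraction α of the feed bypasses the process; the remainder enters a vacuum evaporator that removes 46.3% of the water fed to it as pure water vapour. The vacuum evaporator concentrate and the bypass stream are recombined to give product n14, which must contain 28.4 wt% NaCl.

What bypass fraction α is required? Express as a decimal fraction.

0.636

All 128×0.248 = 31.744 t/h of NaCl reaches n14, so n14 = 31.744/0.284 = 111.77 t/h and vapour = 16.225 t/h.
The evaporator receives (1−α)·128 of feed at 0.752 water and removes 0.463 of that water:
0.463×0.752×(1−α)×128 = 16.225
(1−α) = 16.225/44.567 = 0.3641;  α = 0.6359.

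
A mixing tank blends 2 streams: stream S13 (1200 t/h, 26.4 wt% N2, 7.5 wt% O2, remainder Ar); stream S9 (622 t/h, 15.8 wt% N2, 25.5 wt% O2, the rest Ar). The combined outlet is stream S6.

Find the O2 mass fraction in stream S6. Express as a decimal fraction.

0.1364

Total flow out = 1200 + 622 = 1822 t/h.
O2 in = 1200×0.075 + 622×0.255 = 248.61 t/h.
O2 mass fraction in S6 = 248.61/1822 = 0.1364.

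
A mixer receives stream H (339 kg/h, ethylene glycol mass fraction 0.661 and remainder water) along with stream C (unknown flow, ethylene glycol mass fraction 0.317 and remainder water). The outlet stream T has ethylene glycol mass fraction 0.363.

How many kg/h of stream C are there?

2196 kg/h

Let C be the unknown flow. Total out = 339 + C.
ethylene glycol balance: 224.08 + 0.317·C = 0.363·(339 + C)
(0.317 − 0.363)·C = 0.363×339 − 224.08 = -101.02
C = -101.02 / -0.046 = 2196.1 kg/h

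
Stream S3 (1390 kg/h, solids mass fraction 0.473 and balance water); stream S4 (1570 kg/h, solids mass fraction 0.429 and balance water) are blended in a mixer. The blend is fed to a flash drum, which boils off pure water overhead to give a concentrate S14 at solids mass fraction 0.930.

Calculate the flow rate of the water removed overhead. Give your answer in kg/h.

1529 kg/h

solids entering = 1390×0.473 + 1570×0.429 = 1331 kg/h.
All solids reports to S14, so S14 = 1331/0.930 = 1431.2 kg/h.
Total feed = 2960 kg/h; overhead = 2960 − 1431.2 = 1528.8 kg/h.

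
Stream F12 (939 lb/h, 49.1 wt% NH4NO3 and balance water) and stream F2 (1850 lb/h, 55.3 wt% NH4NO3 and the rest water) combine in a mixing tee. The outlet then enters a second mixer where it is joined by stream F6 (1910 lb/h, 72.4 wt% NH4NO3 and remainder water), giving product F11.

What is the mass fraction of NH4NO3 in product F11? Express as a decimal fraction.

0.610

Overall, product flow = 4699 lb/h.
NH4NO3 in = 939×0.491 + 1850×0.553 + 1910×0.724 = 2866.9 lb/h.
NH4NO3 fraction in F11 = 0.610.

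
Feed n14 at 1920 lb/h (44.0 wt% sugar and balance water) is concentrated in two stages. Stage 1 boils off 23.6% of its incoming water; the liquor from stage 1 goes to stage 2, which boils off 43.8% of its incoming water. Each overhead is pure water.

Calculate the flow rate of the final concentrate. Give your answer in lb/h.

1306 lb/h

water in feed = 1920×0.560 = 1075.2 lb/h.
After stage 1: water left = (1−0.236)×1075.2 = 821.45; stream total = 1666.3 lb/h.
After stage 2: water left = (1−0.438)×821.45 = 461.66; final concentrate = 1306.5 lb/h.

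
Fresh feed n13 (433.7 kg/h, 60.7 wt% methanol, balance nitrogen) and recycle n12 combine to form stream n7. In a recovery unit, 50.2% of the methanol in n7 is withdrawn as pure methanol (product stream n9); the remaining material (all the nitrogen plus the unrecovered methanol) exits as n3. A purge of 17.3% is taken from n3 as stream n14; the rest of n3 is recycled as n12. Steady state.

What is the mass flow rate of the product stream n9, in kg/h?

methanol in n7: m_A = 433.7×0.607 + (1−0.173)·(1−0.502)·m_A, so m_A = 263.26/0.5882 = 447.6 kg/h.
Product n9 = 0.502×447.6 = 224.69 kg/h.

224.7 kg/h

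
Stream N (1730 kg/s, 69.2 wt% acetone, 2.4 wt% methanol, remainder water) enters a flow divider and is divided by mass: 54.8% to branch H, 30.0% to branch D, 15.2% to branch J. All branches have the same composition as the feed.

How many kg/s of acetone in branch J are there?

182 kg/s

Branch J total = 0.152×1730 = 262.96 kg/s.
acetone in J = 0.692×262.96 = 181.97 kg/s.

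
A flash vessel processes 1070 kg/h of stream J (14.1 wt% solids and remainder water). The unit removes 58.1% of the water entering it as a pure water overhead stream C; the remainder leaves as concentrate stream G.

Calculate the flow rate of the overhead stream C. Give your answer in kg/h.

water entering = 1070×0.859 = 919.13 kg/h; overhead removed = 0.581×919.13 = 534.01 kg/h.

534 kg/h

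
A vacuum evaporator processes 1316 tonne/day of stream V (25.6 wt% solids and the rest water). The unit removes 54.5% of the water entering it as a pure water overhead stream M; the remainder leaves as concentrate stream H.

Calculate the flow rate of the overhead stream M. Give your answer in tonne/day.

533.6 tonne/day

water entering = 1316×0.744 = 979.1 tonne/day; overhead removed = 0.545×979.1 = 533.61 tonne/day.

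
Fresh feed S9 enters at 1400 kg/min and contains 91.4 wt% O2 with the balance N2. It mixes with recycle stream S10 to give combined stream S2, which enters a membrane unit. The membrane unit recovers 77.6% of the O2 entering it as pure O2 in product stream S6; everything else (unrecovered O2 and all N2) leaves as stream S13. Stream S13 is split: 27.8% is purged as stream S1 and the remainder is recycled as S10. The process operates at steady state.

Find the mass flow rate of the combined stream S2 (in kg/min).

1960 kg/min

N2 enters only via S9 and leaves only via the purge: 1400×0.086 = 0.278×(N2 in S13), and the membrane unit passes all N2, so N2 in S2 = N2 in S13 = 433.09 kg/min.
O2 in S2: m_A = 1400×0.914 + (1−0.278)·(1−0.776)·m_A, so m_A = 1279.6/0.8383 = 1526.5 kg/min.
S2 = 1526.5 + 433.09 = 1959.6 kg/min.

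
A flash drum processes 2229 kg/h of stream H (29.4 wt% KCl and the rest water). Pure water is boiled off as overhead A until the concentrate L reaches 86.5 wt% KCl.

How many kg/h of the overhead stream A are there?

1471 kg/h

KCl is conserved: 2229×0.294 = 655.33 kg/h all reports to the concentrate.
Concentrate = 655.33/(target fraction) = 757.6 kg/h.
Overhead = 2229 − 757.6 = 1471.4 kg/h.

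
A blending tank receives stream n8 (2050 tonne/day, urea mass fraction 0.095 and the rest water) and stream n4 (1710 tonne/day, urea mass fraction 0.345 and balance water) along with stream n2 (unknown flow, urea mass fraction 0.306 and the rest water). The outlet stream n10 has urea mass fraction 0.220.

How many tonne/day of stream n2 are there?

494.2 tonne/day

Let n2 be the unknown flow. Total out = 3760 + n2.
urea balance: 784.7 + 0.306·n2 = 0.220·(3760 + n2)
(0.306 − 0.220)·n2 = 0.220×3760 − 784.7 = 42.5
n2 = 42.5 / 0.086 = 494.19 tonne/day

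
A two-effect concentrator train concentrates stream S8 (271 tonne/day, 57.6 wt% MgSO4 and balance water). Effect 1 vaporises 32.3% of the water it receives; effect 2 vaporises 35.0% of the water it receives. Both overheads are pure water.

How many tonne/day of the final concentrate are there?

206.7 tonne/day

water in feed = 271×0.424 = 114.9 tonne/day.
After stage 1: water left = (1−0.323)×114.9 = 77.79; stream total = 233.89 tonne/day.
After stage 2: water left = (1−0.350)×77.79 = 50.564; final concentrate = 206.66 tonne/day.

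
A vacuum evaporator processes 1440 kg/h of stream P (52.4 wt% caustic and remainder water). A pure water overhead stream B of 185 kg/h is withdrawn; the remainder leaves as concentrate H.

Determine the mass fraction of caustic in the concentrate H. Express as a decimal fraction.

caustic is not removed: 1440×0.524 = 754.56 kg/h of caustic enters H.
Concentrate = 1440 − 185 = 1255 kg/h.
Mass fraction = 754.56/1255 = 0.601.

0.601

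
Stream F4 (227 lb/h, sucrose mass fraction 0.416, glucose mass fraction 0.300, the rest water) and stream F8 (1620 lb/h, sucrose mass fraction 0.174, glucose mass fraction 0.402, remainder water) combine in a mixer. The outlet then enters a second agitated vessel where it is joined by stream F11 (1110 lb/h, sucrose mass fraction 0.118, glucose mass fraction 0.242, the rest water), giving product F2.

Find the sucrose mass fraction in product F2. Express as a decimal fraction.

Overall, product flow = 2957 lb/h.
sucrose in = 227×0.416 + 1620×0.174 + 1110×0.118 = 507.29 lb/h.
sucrose fraction in F2 = 0.172.

0.172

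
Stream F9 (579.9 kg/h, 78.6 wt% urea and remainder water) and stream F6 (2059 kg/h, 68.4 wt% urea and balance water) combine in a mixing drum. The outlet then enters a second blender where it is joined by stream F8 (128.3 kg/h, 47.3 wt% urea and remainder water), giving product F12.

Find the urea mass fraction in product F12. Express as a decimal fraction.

Overall, product flow = 2767.2 kg/h.
urea in = 579.9×0.786 + 2059×0.684 + 128.3×0.473 = 1924.8 kg/h.
urea fraction in F12 = 0.696.

0.696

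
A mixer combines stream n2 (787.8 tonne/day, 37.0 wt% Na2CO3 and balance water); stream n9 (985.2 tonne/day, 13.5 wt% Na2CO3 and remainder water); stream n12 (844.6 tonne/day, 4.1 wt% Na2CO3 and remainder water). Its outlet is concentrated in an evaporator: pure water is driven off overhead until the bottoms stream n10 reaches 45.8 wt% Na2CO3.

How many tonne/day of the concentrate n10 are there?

1002 tonne/day

Na2CO3 entering = 787.8×0.370 + 985.2×0.135 + 844.6×0.041 = 459.12 tonne/day.
All Na2CO3 reports to n10, so n10 = 459.12/0.458 = 1002.4 tonne/day.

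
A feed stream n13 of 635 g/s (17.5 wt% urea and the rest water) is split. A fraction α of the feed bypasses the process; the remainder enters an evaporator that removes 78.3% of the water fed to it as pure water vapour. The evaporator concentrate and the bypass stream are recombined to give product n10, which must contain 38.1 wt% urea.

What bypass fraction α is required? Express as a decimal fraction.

0.163

All 635×0.175 = 111.12 g/s of urea reaches n10, so n10 = 111.12/0.381 = 291.67 g/s and vapour = 343.33 g/s.
The evaporator receives (1−α)·635 of feed at 0.825 water and removes 0.783 of that water:
0.783×0.825×(1−α)×635 = 343.33
(1−α) = 343.33/410.19 = 0.8370;  α = 0.1630.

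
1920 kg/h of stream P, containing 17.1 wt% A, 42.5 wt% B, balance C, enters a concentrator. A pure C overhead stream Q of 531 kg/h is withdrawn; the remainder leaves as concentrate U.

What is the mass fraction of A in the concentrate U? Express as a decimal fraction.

0.2364

A is not removed: 1920×0.171 = 328.32 kg/h of A enters U.
Concentrate = 1920 − 531 = 1389 kg/h.
Mass fraction = 328.32/1389 = 0.2364.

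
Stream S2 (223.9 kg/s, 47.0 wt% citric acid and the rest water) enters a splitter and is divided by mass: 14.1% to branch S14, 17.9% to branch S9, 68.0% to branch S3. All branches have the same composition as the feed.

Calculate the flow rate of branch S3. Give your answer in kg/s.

Branch S3 flow = 0.680×223.9 = 152.25 kg/s.

152.3 kg/s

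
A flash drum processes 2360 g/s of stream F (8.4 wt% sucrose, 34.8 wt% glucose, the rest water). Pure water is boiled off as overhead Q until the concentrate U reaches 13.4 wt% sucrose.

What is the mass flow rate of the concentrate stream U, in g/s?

sucrose is conserved: 2360×0.084 = 198.24 g/s all reports to the concentrate.
Concentrate = 198.24/(target fraction) = 1479.4 g/s.

1479 g/s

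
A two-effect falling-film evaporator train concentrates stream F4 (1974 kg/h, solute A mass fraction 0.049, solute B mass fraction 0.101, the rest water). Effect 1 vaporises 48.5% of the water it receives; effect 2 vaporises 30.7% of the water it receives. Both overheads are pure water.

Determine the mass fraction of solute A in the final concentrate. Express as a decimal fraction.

0.108

water in feed = 1974×0.850 = 1677.9 kg/h.
After stage 1: water left = (1−0.485)×1677.9 = 864.12; stream total = 1160.2 kg/h.
After stage 2: water left = (1−0.307)×864.12 = 598.83; final concentrate = 894.93 kg/h.
solute A fraction = 96.726/894.93 = 0.108.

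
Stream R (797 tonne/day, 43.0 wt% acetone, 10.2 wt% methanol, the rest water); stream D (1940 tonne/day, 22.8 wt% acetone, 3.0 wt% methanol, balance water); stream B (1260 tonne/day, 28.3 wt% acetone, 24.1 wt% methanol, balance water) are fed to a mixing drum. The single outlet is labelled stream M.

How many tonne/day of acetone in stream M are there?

acetone out = acetone in = 797×0.430 + 1940×0.228 + 1260×0.283 = 1141.6 tonne/day.

1142 tonne/day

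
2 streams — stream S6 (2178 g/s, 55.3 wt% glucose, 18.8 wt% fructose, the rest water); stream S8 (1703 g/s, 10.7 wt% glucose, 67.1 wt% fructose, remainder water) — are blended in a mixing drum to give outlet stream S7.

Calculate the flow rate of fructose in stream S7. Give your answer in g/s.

1552 g/s

fructose out = fructose in = 2178×0.188 + 1703×0.671 = 1552.2 g/s.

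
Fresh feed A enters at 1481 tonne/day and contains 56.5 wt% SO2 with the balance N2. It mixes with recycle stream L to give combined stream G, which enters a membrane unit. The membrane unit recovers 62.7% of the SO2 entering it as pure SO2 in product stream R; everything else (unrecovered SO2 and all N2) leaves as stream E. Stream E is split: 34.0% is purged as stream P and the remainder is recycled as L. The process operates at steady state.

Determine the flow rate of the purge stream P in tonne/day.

785 tonne/day

N2 enters only via A and leaves only via the purge: 1481×0.435 = 0.340×(N2 in E), and the membrane unit passes all N2, so N2 in G = N2 in E = 1894.8 tonne/day.
SO2 in G: m_A = 1481×0.565 + (1−0.340)·(1−0.627)·m_A, so m_A = 836.76/0.7538 = 1110 tonne/day.
E = (1−0.627)×1110 + 1894.8 = 2308.9 tonne/day.
Purge P = 0.340×2308.9 = 785.01 tonne/day.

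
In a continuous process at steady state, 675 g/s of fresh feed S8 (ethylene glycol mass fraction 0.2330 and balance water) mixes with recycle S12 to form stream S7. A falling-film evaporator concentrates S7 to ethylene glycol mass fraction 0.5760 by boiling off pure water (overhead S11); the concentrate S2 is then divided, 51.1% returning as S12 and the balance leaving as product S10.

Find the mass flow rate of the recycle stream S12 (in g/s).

285.3 g/s

Overall ethylene glycol balance (none leaves overhead): ethylene glycol in fresh feed = ethylene glycol in product, i.e. 675×0.233 = (1−0.511)·S2·0.576.
S2 = 157.28/(0.576×0.489) = 558.38 g/s.
Recycle S12 = 0.511×558.38 = 285.33 g/s.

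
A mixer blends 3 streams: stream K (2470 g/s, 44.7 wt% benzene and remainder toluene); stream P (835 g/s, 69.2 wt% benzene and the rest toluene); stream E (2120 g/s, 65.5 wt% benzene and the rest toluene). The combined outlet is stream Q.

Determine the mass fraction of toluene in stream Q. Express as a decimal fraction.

Total flow out = 2470 + 835 + 2120 = 5425 g/s.
toluene in = 2470×0.553 + 835×0.308 + 2120×0.345 = 2354.5 g/s.
toluene mass fraction in Q = 2354.5/5425 = 0.434.

0.434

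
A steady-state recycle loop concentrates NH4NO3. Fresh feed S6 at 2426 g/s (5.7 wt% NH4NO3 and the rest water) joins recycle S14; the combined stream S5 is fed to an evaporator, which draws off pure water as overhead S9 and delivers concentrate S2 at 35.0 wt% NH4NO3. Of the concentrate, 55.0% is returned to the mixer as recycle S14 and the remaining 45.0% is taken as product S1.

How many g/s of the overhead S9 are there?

2031 g/s

Overall NH4NO3 balance (none leaves overhead): NH4NO3 in fresh feed = NH4NO3 in product, i.e. 2426×0.057 = (1−0.550)·S2·0.350.
S2 = 138.28/(0.350×0.450) = 877.98 g/s.
Recycle S14 = 0.550×877.98 = 482.89 g/s.
Combined feed S5 = 2426 + 482.89 = 2908.9 g/s.
Overhead S9 = S5 − S2 = 2908.9 − 877.98 = 2030.9 g/s.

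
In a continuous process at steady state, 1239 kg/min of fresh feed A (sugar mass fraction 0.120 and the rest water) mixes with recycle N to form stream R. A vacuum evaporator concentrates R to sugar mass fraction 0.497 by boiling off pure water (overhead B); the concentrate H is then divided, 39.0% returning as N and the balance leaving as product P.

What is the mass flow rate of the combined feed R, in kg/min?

Overall sugar balance (none leaves overhead): sugar in fresh feed = sugar in product, i.e. 1239×0.120 = (1−0.390)·H·0.497.
H = 148.68/(0.497×0.610) = 490.42 kg/min.
Recycle N = 0.390×490.42 = 191.26 kg/min.
Combined feed R = 1239 + 191.26 = 1430.3 kg/min.

1430 kg/min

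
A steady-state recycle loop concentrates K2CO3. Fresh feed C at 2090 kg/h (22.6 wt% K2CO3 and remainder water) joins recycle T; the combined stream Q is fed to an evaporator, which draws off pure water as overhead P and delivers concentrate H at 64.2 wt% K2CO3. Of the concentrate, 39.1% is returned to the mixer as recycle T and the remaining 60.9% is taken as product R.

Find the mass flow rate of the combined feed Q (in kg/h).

Overall K2CO3 balance (none leaves overhead): K2CO3 in fresh feed = K2CO3 in product, i.e. 2090×0.226 = (1−0.391)·H·0.642.
H = 472.34/(0.642×0.609) = 1208.1 kg/h.
Recycle T = 0.391×1208.1 = 472.37 kg/h.
Combined feed Q = 2090 + 472.37 = 2562.4 kg/h.

2562 kg/h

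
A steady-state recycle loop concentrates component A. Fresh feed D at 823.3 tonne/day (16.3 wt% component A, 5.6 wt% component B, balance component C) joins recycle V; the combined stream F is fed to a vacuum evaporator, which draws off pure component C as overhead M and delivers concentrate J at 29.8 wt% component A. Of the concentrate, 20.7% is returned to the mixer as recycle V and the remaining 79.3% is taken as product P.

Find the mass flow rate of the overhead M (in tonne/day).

Overall component A balance (none leaves overhead): component A in fresh feed = component A in product, i.e. 823.3×0.163 = (1−0.207)·J·0.298.
J = 134.2/(0.298×0.793) = 567.88 tonne/day.
Recycle V = 0.207×567.88 = 117.55 tonne/day.
Combined feed F = 823.3 + 117.55 = 940.85 tonne/day.
Overhead M = F − J = 940.85 − 567.88 = 372.97 tonne/day.

373 tonne/day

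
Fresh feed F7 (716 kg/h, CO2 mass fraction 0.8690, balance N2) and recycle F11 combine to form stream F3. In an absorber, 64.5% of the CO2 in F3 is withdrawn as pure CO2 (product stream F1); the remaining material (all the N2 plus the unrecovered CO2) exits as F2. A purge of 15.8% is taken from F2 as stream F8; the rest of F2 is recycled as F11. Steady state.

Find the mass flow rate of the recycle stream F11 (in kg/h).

765.1 kg/h

N2 enters only via F7 and leaves only via the purge: 716×0.131 = 0.158×(N2 in F2), and the absorber passes all N2, so N2 in F3 = N2 in F2 = 593.65 kg/h.
CO2 in F3: m_A = 716×0.869 + (1−0.158)·(1−0.645)·m_A, so m_A = 622.2/0.7011 = 887.48 kg/h.
F2 = (1−0.645)×887.48 + 593.65 = 908.7 kg/h.
Recycle F11 = (1−0.158)×908.7 = 765.13 kg/h.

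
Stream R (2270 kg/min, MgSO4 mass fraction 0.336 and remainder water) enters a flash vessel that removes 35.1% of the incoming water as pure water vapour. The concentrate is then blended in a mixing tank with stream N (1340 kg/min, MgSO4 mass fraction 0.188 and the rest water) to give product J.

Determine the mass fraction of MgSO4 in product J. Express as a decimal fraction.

Vapour removed = 0.351×0.664×2270 = 529.06 kg/min; concentrate = 1740.9 kg/min.
MgSO4 reaching the mixer = 762.72 (from concentrate) + 1340×0.188 = 1014.6 kg/min.
Product flow = 1740.9 + 1340 = 3080.9 kg/min; MgSO4 fraction = 0.329.

0.329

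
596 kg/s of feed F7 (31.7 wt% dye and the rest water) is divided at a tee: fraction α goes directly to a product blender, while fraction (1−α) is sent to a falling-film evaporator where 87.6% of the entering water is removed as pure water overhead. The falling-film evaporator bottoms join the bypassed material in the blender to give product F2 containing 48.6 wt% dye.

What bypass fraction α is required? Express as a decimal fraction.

All 596×0.317 = 188.93 kg/s of dye reaches F2, so F2 = 188.93/0.486 = 388.75 kg/s and vapour = 207.25 kg/s.
The evaporator receives (1−α)·596 of feed at 0.683 water and removes 0.876 of that water:
0.876×0.683×(1−α)×596 = 207.25
(1−α) = 207.25/356.59 = 0.5812;  α = 0.4188.

0.419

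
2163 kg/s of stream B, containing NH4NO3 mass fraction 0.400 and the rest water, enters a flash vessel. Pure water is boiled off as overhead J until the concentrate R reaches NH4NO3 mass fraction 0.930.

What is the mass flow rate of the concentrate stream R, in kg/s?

930.3 kg/s

NH4NO3 is conserved: 2163×0.400 = 865.2 kg/s all reports to the concentrate.
Concentrate = 865.2/(target fraction) = 930.32 kg/s.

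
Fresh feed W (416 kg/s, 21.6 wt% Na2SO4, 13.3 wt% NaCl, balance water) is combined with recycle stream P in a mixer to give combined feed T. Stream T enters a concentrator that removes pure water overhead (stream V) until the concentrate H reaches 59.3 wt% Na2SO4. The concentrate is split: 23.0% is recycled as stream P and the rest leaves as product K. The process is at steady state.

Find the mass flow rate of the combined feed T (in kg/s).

Overall Na2SO4 balance (none leaves overhead): Na2SO4 in fresh feed = Na2SO4 in product, i.e. 416×0.216 = (1−0.230)·H·0.593.
H = 89.856/(0.593×0.770) = 196.79 kg/s.
Recycle P = 0.230×196.79 = 45.262 kg/s.
Combined feed T = 416 + 45.262 = 461.26 kg/s.

461.3 kg/s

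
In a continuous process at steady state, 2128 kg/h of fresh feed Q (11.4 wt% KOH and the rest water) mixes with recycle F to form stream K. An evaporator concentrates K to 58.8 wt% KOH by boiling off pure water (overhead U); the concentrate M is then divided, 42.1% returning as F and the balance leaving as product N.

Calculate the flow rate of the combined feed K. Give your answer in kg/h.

2428 kg/h

Overall KOH balance (none leaves overhead): KOH in fresh feed = KOH in product, i.e. 2128×0.114 = (1−0.421)·M·0.588.
M = 242.59/(0.588×0.579) = 712.56 kg/h.
Recycle F = 0.421×712.56 = 299.99 kg/h.
Combined feed K = 2128 + 299.99 = 2428 kg/h.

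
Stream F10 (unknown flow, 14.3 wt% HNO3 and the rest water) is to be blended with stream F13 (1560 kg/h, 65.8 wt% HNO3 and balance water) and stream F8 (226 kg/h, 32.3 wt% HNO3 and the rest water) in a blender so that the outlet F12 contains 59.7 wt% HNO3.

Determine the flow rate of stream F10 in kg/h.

Let F10 be the unknown flow. Total out = 1786 + F10.
HNO3 balance: 1099.5 + 0.143·F10 = 0.597·(1786 + F10)
(0.143 − 0.597)·F10 = 0.597×1786 − 1099.5 = -33.236
F10 = -33.236 / -0.454 = 73.207 kg/h

73.21 kg/h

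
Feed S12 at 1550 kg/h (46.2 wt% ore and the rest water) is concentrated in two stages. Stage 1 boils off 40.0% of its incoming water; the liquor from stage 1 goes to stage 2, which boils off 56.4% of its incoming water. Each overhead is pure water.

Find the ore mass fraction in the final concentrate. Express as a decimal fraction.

0.766

water in feed = 1550×0.538 = 833.9 kg/h.
After stage 1: water left = (1−0.400)×833.9 = 500.34; stream total = 1216.4 kg/h.
After stage 2: water left = (1−0.564)×500.34 = 218.15; final concentrate = 934.25 kg/h.
ore fraction = 716.1/934.25 = 0.766.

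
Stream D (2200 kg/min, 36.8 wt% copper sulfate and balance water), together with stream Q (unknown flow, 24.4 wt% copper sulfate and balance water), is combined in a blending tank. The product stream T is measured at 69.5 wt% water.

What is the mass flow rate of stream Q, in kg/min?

2272 kg/min

Let Q be the unknown flow. Total out = 2200 + Q.
water balance: 1390.4 + 0.756·Q = 0.695·(2200 + Q)
(0.756 − 0.695)·Q = 0.695×2200 − 1390.4 = 138.6
Q = 138.6 / 0.061 = 2272.1 kg/min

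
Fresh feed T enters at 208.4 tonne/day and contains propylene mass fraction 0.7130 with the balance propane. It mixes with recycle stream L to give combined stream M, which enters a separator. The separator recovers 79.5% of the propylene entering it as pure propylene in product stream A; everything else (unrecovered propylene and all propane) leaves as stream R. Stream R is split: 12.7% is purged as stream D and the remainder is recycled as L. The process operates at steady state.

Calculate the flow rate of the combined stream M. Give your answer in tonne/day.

651.9 tonne/day

propane enters only via T and leaves only via the purge: 208.4×0.287 = 0.127×(propane in R), and the separator passes all propane, so propane in M = propane in R = 470.95 tonne/day.
propylene in M: m_A = 208.4×0.713 + (1−0.127)·(1−0.795)·m_A, so m_A = 148.59/0.8210 = 180.98 tonne/day.
M = 180.98 + 470.95 = 651.93 tonne/day.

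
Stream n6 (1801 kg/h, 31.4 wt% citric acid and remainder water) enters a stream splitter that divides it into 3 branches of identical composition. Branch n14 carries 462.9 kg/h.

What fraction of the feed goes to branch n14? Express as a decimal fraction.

0.257

Fraction to n14 = 462.9/1801 = 0.2570.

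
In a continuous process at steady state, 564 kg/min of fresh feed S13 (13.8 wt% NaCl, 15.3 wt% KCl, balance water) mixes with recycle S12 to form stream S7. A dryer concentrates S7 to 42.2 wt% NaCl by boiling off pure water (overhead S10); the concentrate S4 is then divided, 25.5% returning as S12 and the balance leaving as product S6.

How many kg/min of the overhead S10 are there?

379.6 kg/min

Overall NaCl balance (none leaves overhead): NaCl in fresh feed = NaCl in product, i.e. 564×0.138 = (1−0.255)·S4·0.422.
S4 = 77.832/(0.422×0.745) = 247.57 kg/min.
Recycle S12 = 0.255×247.57 = 63.129 kg/min.
Combined feed S7 = 564 + 63.129 = 627.13 kg/min.
Overhead S10 = S7 − S4 = 627.13 − 247.57 = 379.56 kg/min.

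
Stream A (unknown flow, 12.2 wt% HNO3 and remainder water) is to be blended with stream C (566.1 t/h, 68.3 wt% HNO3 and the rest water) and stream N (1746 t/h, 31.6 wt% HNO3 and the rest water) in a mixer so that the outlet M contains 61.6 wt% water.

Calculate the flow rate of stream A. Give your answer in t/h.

192.9 t/h

Let A be the unknown flow. Total out = 2312.1 + A.
water balance: 1373.7 + 0.878·A = 0.616·(2312.1 + A)
(0.878 − 0.616)·A = 0.616×2312.1 − 1373.7 = 50.536
A = 50.536 / 0.262 = 192.89 t/h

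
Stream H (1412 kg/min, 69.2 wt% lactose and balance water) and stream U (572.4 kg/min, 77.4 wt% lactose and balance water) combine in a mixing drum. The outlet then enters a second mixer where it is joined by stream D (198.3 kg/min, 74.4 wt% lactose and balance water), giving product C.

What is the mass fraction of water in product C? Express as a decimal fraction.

0.2818

Overall, product flow = 2182.7 kg/min.
water in = 1412×0.308 + 572.4×0.226 + 198.3×0.256 = 615.02 kg/min.
water fraction in C = 0.2818.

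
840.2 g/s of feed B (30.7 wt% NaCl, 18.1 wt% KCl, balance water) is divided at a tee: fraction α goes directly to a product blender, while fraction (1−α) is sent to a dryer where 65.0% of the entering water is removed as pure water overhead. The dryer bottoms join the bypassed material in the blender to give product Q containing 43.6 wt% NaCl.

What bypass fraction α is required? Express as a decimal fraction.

All 840.2×0.307 = 257.94 g/s of NaCl reaches Q, so Q = 257.94/0.436 = 591.61 g/s and vapour = 248.59 g/s.
The evaporator receives (1−α)·840.2 of feed at 0.512 water and removes 0.650 of that water:
0.650×0.512×(1−α)×840.2 = 248.59
(1−α) = 248.59/279.62 = 0.8890;  α = 0.1110.

0.111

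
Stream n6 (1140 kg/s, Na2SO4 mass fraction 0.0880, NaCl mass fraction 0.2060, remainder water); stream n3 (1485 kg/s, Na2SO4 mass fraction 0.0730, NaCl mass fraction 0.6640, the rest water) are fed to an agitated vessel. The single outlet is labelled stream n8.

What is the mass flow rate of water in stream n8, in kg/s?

1195 kg/s

water out = water in = 1140×0.706 + 1485×0.263 = 1195.4 kg/s.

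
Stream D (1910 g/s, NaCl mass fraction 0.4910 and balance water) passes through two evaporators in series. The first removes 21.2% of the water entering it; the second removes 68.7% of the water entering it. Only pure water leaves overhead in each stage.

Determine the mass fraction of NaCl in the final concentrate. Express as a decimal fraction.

water in feed = 1910×0.509 = 972.19 g/s.
After stage 1: water left = (1−0.212)×972.19 = 766.09; stream total = 1703.9 g/s.
After stage 2: water left = (1−0.687)×766.09 = 239.78; final concentrate = 1177.6 g/s.
NaCl fraction = 937.81/1177.6 = 0.7964.

0.7964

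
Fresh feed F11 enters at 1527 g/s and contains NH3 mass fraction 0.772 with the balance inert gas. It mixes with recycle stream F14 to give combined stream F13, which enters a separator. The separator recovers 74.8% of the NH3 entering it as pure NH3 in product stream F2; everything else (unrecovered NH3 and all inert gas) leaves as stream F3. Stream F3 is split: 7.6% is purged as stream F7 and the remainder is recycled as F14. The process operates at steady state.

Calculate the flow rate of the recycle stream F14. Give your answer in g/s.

inert gas enters only via F11 and leaves only via the purge: 1527×0.228 = 0.076×(inert gas in F3), and the separator passes all inert gas, so inert gas in F13 = inert gas in F3 = 4581 g/s.
NH3 in F13: m_A = 1527×0.772 + (1−0.076)·(1−0.748)·m_A, so m_A = 1178.8/0.7672 = 1536.6 g/s.
F3 = (1−0.748)×1536.6 + 4581 = 4968.2 g/s.
Recycle F14 = (1−0.076)×4968.2 = 4590.6 g/s.

4591 g/s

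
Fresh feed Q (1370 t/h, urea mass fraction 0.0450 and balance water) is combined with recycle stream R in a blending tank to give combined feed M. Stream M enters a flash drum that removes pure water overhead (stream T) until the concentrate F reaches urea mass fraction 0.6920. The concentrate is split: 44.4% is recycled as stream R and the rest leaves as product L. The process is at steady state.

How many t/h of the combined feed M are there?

Overall urea balance (none leaves overhead): urea in fresh feed = urea in product, i.e. 1370×0.045 = (1−0.444)·F·0.692.
F = 61.65/(0.692×0.556) = 160.23 t/h.
Recycle R = 0.444×160.23 = 71.143 t/h.
Combined feed M = 1370 + 71.143 = 1441.1 t/h.

1441 t/h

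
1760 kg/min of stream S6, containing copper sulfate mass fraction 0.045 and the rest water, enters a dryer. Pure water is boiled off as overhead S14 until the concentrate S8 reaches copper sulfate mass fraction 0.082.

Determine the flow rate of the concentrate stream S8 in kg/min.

copper sulfate is conserved: 1760×0.045 = 79.2 kg/min all reports to the concentrate.
Concentrate = 79.2/(target fraction) = 965.85 kg/min.

965.9 kg/min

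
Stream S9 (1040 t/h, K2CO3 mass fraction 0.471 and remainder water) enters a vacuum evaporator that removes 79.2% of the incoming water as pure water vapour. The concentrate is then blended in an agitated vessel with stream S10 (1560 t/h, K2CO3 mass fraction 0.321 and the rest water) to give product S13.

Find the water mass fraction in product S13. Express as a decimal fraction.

Vapour removed = 0.792×0.529×1040 = 435.73 t/h; concentrate = 604.27 t/h.
water reaching the mixer = 114.43 (from concentrate) + 1560×0.679 = 1173.7 t/h.
Product flow = 604.27 + 1560 = 2164.3 t/h; water fraction = 0.542.

0.542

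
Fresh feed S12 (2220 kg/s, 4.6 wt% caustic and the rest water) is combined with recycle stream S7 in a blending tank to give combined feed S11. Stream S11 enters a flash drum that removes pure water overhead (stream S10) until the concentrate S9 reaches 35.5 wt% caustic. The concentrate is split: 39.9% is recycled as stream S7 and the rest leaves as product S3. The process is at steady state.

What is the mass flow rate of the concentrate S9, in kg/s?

478.6 kg/s

Overall caustic balance (none leaves overhead): caustic in fresh feed = caustic in product, i.e. 2220×0.046 = (1−0.399)·S9·0.355.
S9 = 102.12/(0.355×0.601) = 478.64 kg/s.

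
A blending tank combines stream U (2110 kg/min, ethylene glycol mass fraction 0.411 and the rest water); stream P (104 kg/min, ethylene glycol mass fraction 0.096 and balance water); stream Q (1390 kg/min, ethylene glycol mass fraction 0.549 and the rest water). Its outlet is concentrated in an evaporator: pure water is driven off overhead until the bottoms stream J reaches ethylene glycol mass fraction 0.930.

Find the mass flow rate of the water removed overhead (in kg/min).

1840 kg/min

ethylene glycol entering = 2110×0.411 + 104×0.096 + 1390×0.549 = 1640.3 kg/min.
All ethylene glycol reports to J, so J = 1640.3/0.930 = 1763.8 kg/min.
Total feed = 3604 kg/min; overhead = 3604 − 1763.8 = 1840.2 kg/min.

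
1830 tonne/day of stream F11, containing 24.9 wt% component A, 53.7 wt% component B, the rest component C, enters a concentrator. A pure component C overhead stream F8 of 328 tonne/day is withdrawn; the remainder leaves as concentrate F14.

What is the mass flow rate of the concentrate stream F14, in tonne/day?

Concentrate = 1830 − 328 = 1502 tonne/day.

1502 tonne/day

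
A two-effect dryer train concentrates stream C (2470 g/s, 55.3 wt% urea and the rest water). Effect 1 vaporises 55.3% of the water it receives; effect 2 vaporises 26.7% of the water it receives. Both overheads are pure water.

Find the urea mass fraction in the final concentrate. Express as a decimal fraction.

0.7906

water in feed = 2470×0.447 = 1104.1 g/s.
After stage 1: water left = (1−0.553)×1104.1 = 493.53; stream total = 1859.4 g/s.
After stage 2: water left = (1−0.267)×493.53 = 361.76; final concentrate = 1727.7 g/s.
urea fraction = 1365.9/1727.7 = 0.7906.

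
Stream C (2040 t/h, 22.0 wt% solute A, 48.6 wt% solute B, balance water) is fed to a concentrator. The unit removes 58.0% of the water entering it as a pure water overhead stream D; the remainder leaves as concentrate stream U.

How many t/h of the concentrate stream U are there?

1692 t/h

water entering = 2040×0.294 = 599.76 t/h; overhead removed = 0.580×599.76 = 347.86 t/h.
Concentrate = 2040 − 347.86 = 1692.1 t/h.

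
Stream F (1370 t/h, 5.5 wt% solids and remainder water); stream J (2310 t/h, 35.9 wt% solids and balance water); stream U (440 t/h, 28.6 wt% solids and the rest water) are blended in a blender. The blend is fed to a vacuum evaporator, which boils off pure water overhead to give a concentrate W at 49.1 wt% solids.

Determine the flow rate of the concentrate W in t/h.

solids entering = 1370×0.055 + 2310×0.359 + 440×0.286 = 1030.5 t/h.
All solids reports to W, so W = 1030.5/0.491 = 2098.7 t/h.

2099 t/h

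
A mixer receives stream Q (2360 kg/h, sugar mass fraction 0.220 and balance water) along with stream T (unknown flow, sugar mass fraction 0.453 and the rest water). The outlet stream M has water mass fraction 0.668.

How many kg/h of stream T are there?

2184 kg/h

Let T be the unknown flow. Total out = 2360 + T.
water balance: 1840.8 + 0.547·T = 0.668·(2360 + T)
(0.547 − 0.668)·T = 0.668×2360 − 1840.8 = -264.32
T = -264.32 / -0.121 = 2184.5 kg/h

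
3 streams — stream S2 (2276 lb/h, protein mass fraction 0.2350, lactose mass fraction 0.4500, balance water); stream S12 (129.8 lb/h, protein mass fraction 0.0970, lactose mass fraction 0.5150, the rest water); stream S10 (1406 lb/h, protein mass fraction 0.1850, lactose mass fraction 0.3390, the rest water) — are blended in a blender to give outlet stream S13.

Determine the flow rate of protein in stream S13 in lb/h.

807.6 lb/h

protein out = protein in = 2276×0.235 + 129.8×0.097 + 1406×0.185 = 807.56 lb/h.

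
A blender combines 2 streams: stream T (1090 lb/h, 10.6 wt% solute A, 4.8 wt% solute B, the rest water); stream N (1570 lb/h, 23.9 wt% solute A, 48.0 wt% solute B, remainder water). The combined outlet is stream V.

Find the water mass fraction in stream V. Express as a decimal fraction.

Total flow out = 1090 + 1570 = 2660 lb/h.
water in = 1090×0.846 + 1570×0.281 = 1363.3 lb/h.
water mass fraction in V = 1363.3/2660 = 0.513.

0.513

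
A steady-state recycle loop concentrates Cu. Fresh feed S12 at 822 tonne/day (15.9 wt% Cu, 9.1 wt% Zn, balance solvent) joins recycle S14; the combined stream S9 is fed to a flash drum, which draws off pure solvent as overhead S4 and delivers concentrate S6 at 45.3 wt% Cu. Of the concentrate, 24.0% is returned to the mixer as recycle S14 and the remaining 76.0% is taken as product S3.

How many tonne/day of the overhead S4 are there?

533.5 tonne/day

Overall Cu balance (none leaves overhead): Cu in fresh feed = Cu in product, i.e. 822×0.159 = (1−0.240)·S6·0.453.
S6 = 130.7/(0.453×0.760) = 379.63 tonne/day.
Recycle S14 = 0.240×379.63 = 91.11 tonne/day.
Combined feed S9 = 822 + 91.11 = 913.11 tonne/day.
Overhead S4 = S9 − S6 = 913.11 − 379.63 = 533.48 tonne/day.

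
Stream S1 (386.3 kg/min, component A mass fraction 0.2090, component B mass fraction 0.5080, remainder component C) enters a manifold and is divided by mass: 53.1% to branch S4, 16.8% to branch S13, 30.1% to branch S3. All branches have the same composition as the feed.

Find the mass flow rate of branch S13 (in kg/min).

Branch S13 flow = 0.168×386.3 = 64.898 kg/min.

64.9 kg/min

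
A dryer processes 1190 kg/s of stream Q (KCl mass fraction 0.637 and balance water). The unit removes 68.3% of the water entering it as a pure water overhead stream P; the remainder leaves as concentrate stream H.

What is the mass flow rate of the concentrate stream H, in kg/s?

895 kg/s

water entering = 1190×0.363 = 431.97 kg/s; overhead removed = 0.683×431.97 = 295.04 kg/s.
Concentrate = 1190 − 295.04 = 894.96 kg/s.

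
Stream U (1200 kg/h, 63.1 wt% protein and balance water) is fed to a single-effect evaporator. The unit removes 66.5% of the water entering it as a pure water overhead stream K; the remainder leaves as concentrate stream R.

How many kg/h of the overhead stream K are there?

294.5 kg/h

water entering = 1200×0.369 = 442.8 kg/h; overhead removed = 0.665×442.8 = 294.46 kg/h.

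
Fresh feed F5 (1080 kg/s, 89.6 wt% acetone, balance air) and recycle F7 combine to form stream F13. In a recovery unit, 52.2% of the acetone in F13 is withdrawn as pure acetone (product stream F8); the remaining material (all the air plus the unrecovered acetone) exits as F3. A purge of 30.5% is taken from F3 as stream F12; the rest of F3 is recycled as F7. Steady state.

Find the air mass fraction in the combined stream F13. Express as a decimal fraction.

air enters only via F5 and leaves only via the purge: 1080×0.104 = 0.305×(air in F3), and the recovery unit passes all air, so air in F13 = air in F3 = 368.26 kg/s.
acetone in F13: m_A = 1080×0.896 + (1−0.305)·(1−0.522)·m_A, so m_A = 967.68/0.6678 = 1449.1 kg/s.
F13 = 1449.1 + 368.26 = 1817.3 kg/s.
air fraction in F13 = 368.26/1817.3 = 0.203.

0.203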